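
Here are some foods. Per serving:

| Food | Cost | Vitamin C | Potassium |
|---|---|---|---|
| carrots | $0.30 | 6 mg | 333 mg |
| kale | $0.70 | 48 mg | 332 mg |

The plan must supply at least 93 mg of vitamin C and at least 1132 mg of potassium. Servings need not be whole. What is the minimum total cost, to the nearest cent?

Check every corner: each single food scaled to meet both minima, and each pair solved so both constraints bind.
carrots only: max(93/6, 1132/333) = 15.5 servings → $4.65.
kale only: max(93/48, 1132/332) = 3.41 servings → $2.39.
carrots + kale with both tight: 1.677 servings and 1.728 servings → $1.71.
So the least-cost plan costs $1.71.

$1.71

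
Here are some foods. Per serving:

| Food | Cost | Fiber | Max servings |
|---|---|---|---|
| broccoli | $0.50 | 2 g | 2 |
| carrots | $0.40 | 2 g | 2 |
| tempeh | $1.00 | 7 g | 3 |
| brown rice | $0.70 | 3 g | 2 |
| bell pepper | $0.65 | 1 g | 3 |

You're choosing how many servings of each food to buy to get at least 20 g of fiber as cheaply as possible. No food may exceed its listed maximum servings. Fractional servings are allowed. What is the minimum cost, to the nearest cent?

$2.86

Cost per g of fiber: tempeh $0.1429, carrots $0.2000, brown rice $0.2333, broccoli $0.2500, bell pepper $0.6500.
Take 2.857 servings of tempeh: +20.0 g fiber for $2.86 (total $2.86, still need 0.0 g).
Filling from the cheapest source first is optimal under one linear minimum: $2.86.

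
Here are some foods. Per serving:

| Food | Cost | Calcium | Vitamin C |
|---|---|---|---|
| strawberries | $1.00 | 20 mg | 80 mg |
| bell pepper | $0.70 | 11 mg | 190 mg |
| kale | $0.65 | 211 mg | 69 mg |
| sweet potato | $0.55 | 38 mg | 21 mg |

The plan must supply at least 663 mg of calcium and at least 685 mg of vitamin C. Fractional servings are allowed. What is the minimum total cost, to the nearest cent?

An LP optimum is at a vertex; with two nutrient constraints at most two foods are used. Check each candidate.
strawberries only: max(663/20, 685/80) = 33.15 servings → $33.15.
bell pepper only: max(663/11, 685/190) = 60.27 servings → $42.19.
kale only: max(663/211, 685/69) = 9.928 servings → $6.45.
sweet potato only: max(663/38, 685/21) = 32.62 servings → $17.94.
strawberries + bell pepper: the both-tight solution has a negative serving — not a feasible corner.
strawberries + kale with both tight: 6.373 servings and 2.538 servings → $8.02.
strawberries + sweet potato with both tight: 4.621 servings and 15.02 servings → $12.88.
bell pepper + kale with both tight: 2.512 servings and 3.011 servings → $3.72.
bell pepper + sweet potato with both tight: 1.732 servings and 16.95 servings → $10.53.
kale + sweet potato: the both-tight solution has a negative serving — not a feasible corner.
So the least-cost plan costs $3.72.

$3.72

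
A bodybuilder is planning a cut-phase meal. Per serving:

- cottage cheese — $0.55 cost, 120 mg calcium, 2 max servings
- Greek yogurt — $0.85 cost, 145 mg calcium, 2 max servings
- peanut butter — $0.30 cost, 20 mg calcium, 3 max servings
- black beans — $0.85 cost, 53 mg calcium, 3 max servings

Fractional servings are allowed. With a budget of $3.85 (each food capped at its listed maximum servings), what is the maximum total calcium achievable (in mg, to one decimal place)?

599.4 mg

Calcium per dollar: cottage cheese 218.2, Greek yogurt 170.6, peanut butter 66.67, black beans 62.35.
Take 2 servings of cottage cheese: spends $1.10, +240.0 mg calcium (running total 240.0 mg).
Take 2 servings of Greek yogurt: spends $1.70, +290.0 mg calcium (running total 530.0 mg).
Take 3 servings of peanut butter: spends $0.90, +60.0 mg calcium (running total 590.0 mg).
Take 0.1765 servings of black beans: spends $0.15, +9.4 mg calcium (running total 599.4 mg).
Greedy by best ratio exhausts the cost allowance optimally: 599.4 mg.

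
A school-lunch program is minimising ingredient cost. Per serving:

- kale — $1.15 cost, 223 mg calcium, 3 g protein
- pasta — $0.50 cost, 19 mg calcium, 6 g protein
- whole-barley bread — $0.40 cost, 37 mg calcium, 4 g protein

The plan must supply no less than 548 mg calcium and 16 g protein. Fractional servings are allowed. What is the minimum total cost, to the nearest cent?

$3.34

Compare the cost at each extreme point of the feasible region.
kale only: max(548/223, 16/3) = 5.333 servings → $6.13.
pasta only: max(548/19, 16/6) = 28.84 servings → $14.42.
whole-barley bread only: max(548/37, 16/4) = 14.81 servings → $5.92.
kale + pasta with both tight: 2.329 servings and 1.502 servings → $3.43.
kale + whole-barley bread with both tight: 2.049 servings and 2.464 servings → $3.34.
pasta + whole-barley bread: the both-tight solution has a negative serving — not a feasible corner.
The minimum over all feasible corners is $3.34.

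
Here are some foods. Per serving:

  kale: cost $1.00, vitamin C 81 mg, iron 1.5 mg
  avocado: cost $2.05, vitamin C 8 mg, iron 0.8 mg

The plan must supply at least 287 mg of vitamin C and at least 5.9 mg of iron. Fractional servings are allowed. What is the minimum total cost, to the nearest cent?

At the optimum either one food covers both requirements or two foods hit both targets exactly; no other combination can be cheaper.
kale only: max(287/81, 5.9/1.5) = 3.933 servings → $3.93.
avocado only: max(287/8, 5.9/0.8) = 35.88 servings → $73.54.
kale + avocado with both tight: 3.455 servings and 0.8977 servings → $5.29.
So the least-cost plan costs $3.93.

$3.93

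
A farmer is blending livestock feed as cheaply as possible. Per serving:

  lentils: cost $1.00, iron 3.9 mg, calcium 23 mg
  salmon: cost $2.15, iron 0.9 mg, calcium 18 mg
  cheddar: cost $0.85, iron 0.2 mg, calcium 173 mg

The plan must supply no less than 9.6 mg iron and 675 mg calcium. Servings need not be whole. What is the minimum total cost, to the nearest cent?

$5.34

An LP optimum is at a vertex; with two nutrient constraints at most two foods are used. Check each candidate.
lentils only: max(9.6/3.9, 675/23) = 29.35 servings → $29.35.
salmon only: max(9.6/0.9, 675/18) = 37.5 servings → $80.62.
cheddar only: max(9.6/0.2, 675/173) = 48 servings → $40.80.
lentils + salmon: the both-tight solution has a negative serving — not a feasible corner.
lentils + cheddar with both tight: 2.277 servings and 3.599 servings → $5.34.
salmon + cheddar with both tight: 10.03 servings and 2.858 servings → $24.00.
So the least-cost plan costs $5.34.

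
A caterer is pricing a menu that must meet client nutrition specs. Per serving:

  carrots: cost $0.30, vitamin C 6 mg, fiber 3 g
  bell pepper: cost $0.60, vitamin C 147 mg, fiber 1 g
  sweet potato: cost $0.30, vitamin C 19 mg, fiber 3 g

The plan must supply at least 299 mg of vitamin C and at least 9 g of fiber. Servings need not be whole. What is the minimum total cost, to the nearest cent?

An LP optimum is at a vertex; with two nutrient constraints at most two foods are used. Check each candidate.
carrots only: max(299/6, 9/3) = 49.83 servings → $14.95.
bell pepper only: max(299/147, 9/1) = 9 servings → $5.40.
sweet potato only: max(299/19, 9/3) = 15.74 servings → $4.72.
carrots + bell pepper with both tight: 2.354 servings and 1.938 servings → $1.87.
carrots + sweet potato: the both-tight solution has a negative serving — not a feasible corner.
bell pepper + sweet potato with both tight: 1.72 servings and 2.427 servings → $1.76.
So the least-cost plan costs $1.76.

$1.76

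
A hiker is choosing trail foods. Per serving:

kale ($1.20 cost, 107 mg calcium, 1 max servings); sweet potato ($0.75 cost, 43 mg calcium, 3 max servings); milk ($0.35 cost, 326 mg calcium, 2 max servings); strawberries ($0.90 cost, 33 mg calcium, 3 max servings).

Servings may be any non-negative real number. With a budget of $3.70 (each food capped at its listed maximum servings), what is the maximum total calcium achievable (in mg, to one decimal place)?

862.2 mg

Calcium per dollar: milk 931.4, kale 89.17, sweet potato 57.33, strawberries 36.67.
Take 2 servings of milk: spends $0.70, +652.0 mg calcium (running total 652.0 mg).
Take 1 serving of kale: spends $1.20, +107.0 mg calcium (running total 759.0 mg).
Take 2.4 servings of sweet potato: spends $1.80, +103.2 mg calcium (running total 862.2 mg).
Greedy by best ratio exhausts the cost allowance optimally: 862.2 mg.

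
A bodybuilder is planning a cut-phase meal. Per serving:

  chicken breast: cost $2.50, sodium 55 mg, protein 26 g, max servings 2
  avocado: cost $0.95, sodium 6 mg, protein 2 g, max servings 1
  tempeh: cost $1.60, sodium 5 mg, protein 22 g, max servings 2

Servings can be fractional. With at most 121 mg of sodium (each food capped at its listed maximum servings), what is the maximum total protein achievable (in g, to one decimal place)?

96.3 g

Protein per mg sodium: tempeh 4.4, chicken breast 0.4727, avocado 0.3333.
Take 2 servings of tempeh: uses 10 mg sodium, +44.0 g protein (running total 44.0 g).
Take 2 servings of chicken breast: uses 110 mg sodium, +52.0 g protein (running total 96.0 g).
Take 0.1667 servings of avocado: uses 1 mg sodium, +0.3 g protein (running total 96.3 g).
Greedy by best ratio exhausts the sodium allowance optimally: 96.3 g.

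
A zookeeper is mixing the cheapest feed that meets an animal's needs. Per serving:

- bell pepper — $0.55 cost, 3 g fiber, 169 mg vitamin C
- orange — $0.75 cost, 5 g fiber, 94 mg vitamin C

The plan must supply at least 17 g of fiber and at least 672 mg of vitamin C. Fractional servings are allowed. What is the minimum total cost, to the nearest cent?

$2.86

bell pepper only: max(17/3, 672/169) = 5.667 servings → $3.12.
orange only: max(17/5, 672/94) = 7.149 servings → $5.36.
bell pepper + orange with both tight: 3.13 servings and 1.522 servings → $2.86.
So the least-cost plan costs $2.86.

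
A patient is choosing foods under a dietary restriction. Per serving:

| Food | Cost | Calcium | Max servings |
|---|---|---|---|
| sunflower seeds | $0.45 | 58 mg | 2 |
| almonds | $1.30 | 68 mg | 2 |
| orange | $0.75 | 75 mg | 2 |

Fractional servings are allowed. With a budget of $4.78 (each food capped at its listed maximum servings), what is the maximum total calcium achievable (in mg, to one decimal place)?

Calcium per dollar: sunflower seeds 128.9, orange 100, almonds 52.31.
Take 2 servings of sunflower seeds: spends $0.90, +116.0 mg calcium (running total 116.0 mg).
Take 2 servings of orange: spends $1.50, +150.0 mg calcium (running total 266.0 mg).
Take 1.831 servings of almonds: spends $2.38, +124.5 mg calcium (running total 390.5 mg).
Greedy by best ratio exhausts the cost allowance optimally: 390.5 mg.

390.5 mg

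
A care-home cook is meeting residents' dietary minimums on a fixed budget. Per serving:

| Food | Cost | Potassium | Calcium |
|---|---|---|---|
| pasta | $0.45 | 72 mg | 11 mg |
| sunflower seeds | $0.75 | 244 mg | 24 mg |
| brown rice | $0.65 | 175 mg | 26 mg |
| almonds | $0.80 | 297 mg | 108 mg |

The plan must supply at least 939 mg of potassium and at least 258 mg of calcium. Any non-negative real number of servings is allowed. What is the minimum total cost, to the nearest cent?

$2.53

With two linear requirements the optimum uses one or two foods; enumerate the corners.
pasta only: max(939/72, 258/11) = 23.45 servings → $10.55.
sunflower seeds only: max(939/244, 258/24) = 10.75 servings → $8.06.
brown rice only: max(939/175, 258/26) = 9.923 servings → $6.45.
almonds only: max(939/297, 258/108) = 3.162 servings → $2.53.
pasta + sunflower seeds: the both-tight solution has a negative serving — not a feasible corner.
pasta + brown rice: intersection lies outside the first quadrant.
pasta + almonds with both tight: 5.497 servings and 1.829 servings → $3.94.
sunflower seeds + brown rice with both targets exact would need a negative amount; discard.
sunflower seeds + almonds with both tight: 1.289 servings and 2.102 servings → $2.65.
brown rice + almonds with both tight: 2.217 servings and 1.855 servings → $2.93.
The minimum over all feasible corners is $2.53.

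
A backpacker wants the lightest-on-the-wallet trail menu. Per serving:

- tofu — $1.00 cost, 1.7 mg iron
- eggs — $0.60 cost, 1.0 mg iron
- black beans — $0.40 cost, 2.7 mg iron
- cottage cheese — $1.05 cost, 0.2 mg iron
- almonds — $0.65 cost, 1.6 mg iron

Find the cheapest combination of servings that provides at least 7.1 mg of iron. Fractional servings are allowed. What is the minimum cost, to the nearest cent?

$1.05

Cost per mg of iron: black beans $0.1481, almonds $0.4062, tofu $0.5882, eggs $0.6000, cottage cheese $5.2500.
With no serving limits, use only black beans: 7.1 mg / 2.7 mg = 2.63 servings × $0.40 = $1.05.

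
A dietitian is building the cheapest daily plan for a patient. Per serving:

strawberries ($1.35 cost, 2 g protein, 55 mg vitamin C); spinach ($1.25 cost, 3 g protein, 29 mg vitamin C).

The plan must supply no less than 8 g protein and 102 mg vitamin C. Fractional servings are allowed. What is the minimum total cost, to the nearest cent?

$3.69

strawberries only: max(8/2, 102/55) = 4 servings → $5.40.
spinach only: max(8/3, 102/29) = 3.517 servings → $4.40.
strawberries + spinach with both tight: 0.6916 servings and 2.206 servings → $3.69.
Cheapest feasible corner: $3.69.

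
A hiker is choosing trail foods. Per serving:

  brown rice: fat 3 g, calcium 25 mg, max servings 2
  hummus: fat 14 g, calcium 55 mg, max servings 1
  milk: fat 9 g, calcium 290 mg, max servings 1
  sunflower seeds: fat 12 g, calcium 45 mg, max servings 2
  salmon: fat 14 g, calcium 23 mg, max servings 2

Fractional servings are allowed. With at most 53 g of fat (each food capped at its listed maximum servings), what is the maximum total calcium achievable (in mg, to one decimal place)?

Calcium per g fat: milk 32.22, brown rice 8.333, hummus 3.929, sunflower seeds 3.75, salmon 1.643.
Take 1 serving of milk: uses 9 g fat, +290.0 mg calcium (running total 290.0 mg).
Take 2 servings of brown rice: uses 6 g fat, +50.0 mg calcium (running total 340.0 mg).
Take 1 serving of hummus: uses 14 g fat, +55.0 mg calcium (running total 395.0 mg).
Take 2 servings of sunflower seeds: uses 24 g fat, +90.0 mg calcium (running total 485.0 mg).
Filling greedily by calcium-per-g fat is optimal for one linear limit, giving 485.0 mg.

485.0 mg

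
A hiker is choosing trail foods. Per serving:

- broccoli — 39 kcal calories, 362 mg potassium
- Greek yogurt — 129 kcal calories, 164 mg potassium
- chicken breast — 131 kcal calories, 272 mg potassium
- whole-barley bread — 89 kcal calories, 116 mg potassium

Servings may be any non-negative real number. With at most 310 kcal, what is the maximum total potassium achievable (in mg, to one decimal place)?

2877.4 mg

Potassium per kcal: broccoli 9.282, chicken breast 2.076, whole-barley bread 1.303, Greek yogurt 1.271.
With no serving limits, spend the whole calories allowance on broccoli: 310 kcal / 39 kcal × 362 mg = 2877.4 mg.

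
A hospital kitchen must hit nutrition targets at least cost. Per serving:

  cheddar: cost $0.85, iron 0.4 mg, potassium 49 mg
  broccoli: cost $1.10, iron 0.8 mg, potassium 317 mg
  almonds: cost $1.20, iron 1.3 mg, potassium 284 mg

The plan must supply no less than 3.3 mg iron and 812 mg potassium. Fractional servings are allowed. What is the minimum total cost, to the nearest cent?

The cheapest plan sits at a corner of the feasible region — with two constraints it uses at most two foods.
cheddar only: max(3.3/0.4, 812/49) = 16.57 servings → $14.09.
broccoli only: max(3.3/0.8, 812/317) = 4.125 servings → $4.54.
almonds only: max(3.3/1.3, 812/284) = 2.859 servings → $3.43.
cheddar + broccoli with both tight: 4.526 servings and 1.862 servings → $5.90.
cheddar + almonds: intersection lies outside the first quadrant.
broccoli + almonds with both tight: 0.6403 servings and 2.144 servings → $3.28.
The minimum over all feasible corners is $3.28.

$3.28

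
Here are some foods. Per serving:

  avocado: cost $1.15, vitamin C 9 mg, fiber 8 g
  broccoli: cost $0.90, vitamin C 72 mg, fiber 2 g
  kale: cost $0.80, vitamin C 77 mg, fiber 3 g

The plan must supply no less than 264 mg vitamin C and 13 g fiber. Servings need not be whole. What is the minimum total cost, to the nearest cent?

$3.12

The cheapest plan sits at a corner of the feasible region — with two constraints it uses at most two foods.
avocado only: max(264/9, 13/8) = 29.33 servings → $33.73.
broccoli only: max(264/72, 13/2) = 6.5 servings → $5.85.
kale only: max(264/77, 13/3) = 4.333 servings → $3.47.
avocado + broccoli with both tight: 0.7312 servings and 3.575 servings → $4.06.
avocado + kale with both tight: 0.3548 servings and 3.387 servings → $3.12.
broccoli + kale with both targets exact would need a negative amount; discard.
So the least-cost plan costs $3.12.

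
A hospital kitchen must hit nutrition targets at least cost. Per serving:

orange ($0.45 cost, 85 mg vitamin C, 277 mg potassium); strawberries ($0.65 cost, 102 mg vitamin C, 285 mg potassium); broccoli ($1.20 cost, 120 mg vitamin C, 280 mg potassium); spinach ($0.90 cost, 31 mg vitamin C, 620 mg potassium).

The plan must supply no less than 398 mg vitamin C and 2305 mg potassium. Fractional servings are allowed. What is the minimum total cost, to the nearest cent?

Compare the cost at each extreme point of the feasible region.
orange only: max(398/85, 2305/277) = 8.321 servings → $3.74.
strawberries only: max(398/102, 2305/285) = 8.088 servings → $5.26.
broccoli only: max(398/120, 2305/280) = 8.232 servings → $9.88.
spinach only: max(398/31, 2305/620) = 12.84 servings → $11.55.
orange + strawberries with both targets exact would need a negative amount; discard.
orange + broccoli: the both-tight solution has a negative serving — not a feasible corner.
orange + spinach with both tight: 3.974 servings and 1.942 servings → $3.54.
strawberries + broccoli: the both-tight solution has a negative serving — not a feasible corner.
strawberries + spinach with both tight: 3.222 servings and 2.237 servings → $4.11.
broccoli + spinach with both tight: 2.667 servings and 2.513 servings → $5.46.
So the least-cost plan costs $3.54.

$3.54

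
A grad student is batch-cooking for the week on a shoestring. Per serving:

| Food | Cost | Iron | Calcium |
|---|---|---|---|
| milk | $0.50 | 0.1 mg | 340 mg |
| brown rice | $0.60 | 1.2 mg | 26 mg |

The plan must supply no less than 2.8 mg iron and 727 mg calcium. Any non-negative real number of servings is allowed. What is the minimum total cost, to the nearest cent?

$2.29

Compare the cost at each extreme point of the feasible region.
milk only: max(2.8/0.1, 727/340) = 28 servings → $14.00.
brown rice only: max(2.8/1.2, 727/26) = 27.96 servings → $16.78.
milk + brown rice with both tight: 1.972 servings and 2.169 servings → $2.29.
Cheapest feasible corner: $2.29.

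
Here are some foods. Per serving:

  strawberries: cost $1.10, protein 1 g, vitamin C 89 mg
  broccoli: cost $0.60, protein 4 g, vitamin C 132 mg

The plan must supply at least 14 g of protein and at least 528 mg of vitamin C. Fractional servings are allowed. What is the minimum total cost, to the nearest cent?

Check every corner: each single food scaled to meet both minima, and each pair solved so both constraints bind.
strawberries only: max(14/1, 528/89) = 14 servings → $15.40.
broccoli only: max(14/4, 528/132) = 4 servings → $2.40.
strawberries + broccoli with both tight: 1.179 servings and 3.205 servings → $3.22.
Cheapest feasible corner: $2.40.

$2.40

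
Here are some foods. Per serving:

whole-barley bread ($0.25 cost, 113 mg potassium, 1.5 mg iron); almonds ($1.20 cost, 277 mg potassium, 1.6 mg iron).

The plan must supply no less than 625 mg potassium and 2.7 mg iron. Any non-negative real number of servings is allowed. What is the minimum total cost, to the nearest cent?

$1.38

Two binding constraints pin down two serving amounts, so the optimal mix uses at most two foods. The candidates are each food alone (scaled to the tighter of potassium/iron) and each pair with both constraints tight.
whole-barley bread only: max(625/113, 2.7/1.5) = 5.531 servings → $1.38.
almonds only: max(625/277, 2.7/1.6) = 2.256 servings → $2.71.
whole-barley bread + almonds with both targets exact would need a negative amount; discard.
So the least-cost plan costs $1.38.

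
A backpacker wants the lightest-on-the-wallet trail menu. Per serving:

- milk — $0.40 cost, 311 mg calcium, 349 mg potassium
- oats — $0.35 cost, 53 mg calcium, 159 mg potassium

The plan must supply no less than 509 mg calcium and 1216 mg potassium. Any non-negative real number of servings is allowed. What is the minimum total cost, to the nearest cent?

The cheapest plan sits at a corner of the feasible region — with two constraints it uses at most two foods.
milk only: max(509/311, 1216/349) = 3.484 servings → $1.39.
oats only: max(509/53, 1216/159) = 9.604 servings → $3.36.
milk + oats with both tight: 0.5325 servings and 6.479 servings → $2.48.
So the least-cost plan costs $1.39.

$1.39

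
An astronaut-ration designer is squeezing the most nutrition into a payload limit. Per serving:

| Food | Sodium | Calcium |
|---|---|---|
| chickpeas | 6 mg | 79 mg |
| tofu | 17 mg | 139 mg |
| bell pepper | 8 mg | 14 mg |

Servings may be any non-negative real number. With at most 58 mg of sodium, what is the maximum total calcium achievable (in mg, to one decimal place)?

763.7 mg

Calcium per mg sodium: chickpeas 13.17, tofu 8.176, bell pepper 1.75.
With no serving limits, spend the whole sodium allowance on chickpeas: 58 mg / 6 mg × 79 mg = 763.7 mg.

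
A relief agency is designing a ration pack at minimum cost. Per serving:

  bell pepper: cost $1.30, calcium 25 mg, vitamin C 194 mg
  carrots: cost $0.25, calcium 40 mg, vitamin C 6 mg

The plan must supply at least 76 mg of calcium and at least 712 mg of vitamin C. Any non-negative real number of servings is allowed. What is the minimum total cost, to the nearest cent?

bell pepper only: max(76/25, 712/194) = 3.67 servings → $4.77.
carrots only: max(76/40, 712/6) = 118.7 servings → $29.67.
bell pepper + carrots with both targets exact would need a negative amount; discard.
So the least-cost plan costs $4.77.

$4.77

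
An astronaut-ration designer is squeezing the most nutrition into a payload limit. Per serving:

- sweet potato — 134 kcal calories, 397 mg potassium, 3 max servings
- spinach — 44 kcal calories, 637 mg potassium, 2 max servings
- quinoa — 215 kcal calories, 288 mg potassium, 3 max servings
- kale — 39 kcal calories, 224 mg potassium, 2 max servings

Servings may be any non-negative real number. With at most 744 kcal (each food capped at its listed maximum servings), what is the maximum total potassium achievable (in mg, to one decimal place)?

3148.8 mg

Potassium per kcal: spinach 14.48, kale 5.744, sweet potato 2.963, quinoa 1.34.
Take 2 servings of spinach: uses 88 kcal, +1274.0 mg potassium (running total 1274.0 mg).
Take 2 servings of kale: uses 78 kcal, +448.0 mg potassium (running total 1722.0 mg).
Take 3 servings of sweet potato: uses 402 kcal, +1191.0 mg potassium (running total 2913.0 mg).
Take 0.8186 servings of quinoa: uses 176 kcal, +235.8 mg potassium (running total 3148.8 mg).
Filling greedily by potassium-per-kcal is optimal for one linear limit, giving 3148.8 mg.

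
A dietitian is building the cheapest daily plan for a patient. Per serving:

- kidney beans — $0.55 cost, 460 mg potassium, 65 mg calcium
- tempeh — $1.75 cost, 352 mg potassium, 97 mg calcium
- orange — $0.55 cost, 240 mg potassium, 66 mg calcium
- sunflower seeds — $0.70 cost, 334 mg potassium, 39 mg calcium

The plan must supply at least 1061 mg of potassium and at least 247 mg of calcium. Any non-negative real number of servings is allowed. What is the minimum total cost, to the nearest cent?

Check every corner: each single food scaled to meet both minima, and each pair solved so both constraints bind.
kidney beans only: max(1061/460, 247/65) = 3.8 servings → $2.09.
tempeh only: max(1061/352, 247/97) = 3.014 servings → $5.27.
orange only: max(1061/240, 247/66) = 4.421 servings → $2.43.
sunflower seeds only: max(1061/334, 247/39) = 6.333 servings → $4.43.
kidney beans + tempeh with both tight: 0.7347 servings and 2.054 servings → $4.00.
kidney beans + orange with both tight: 0.728 servings and 3.025 servings → $2.06.
kidney beans + sunflower seeds with both targets exact would need a negative amount; discard.
tempeh + orange: the both-tight solution has a negative serving — not a feasible corner.
tempeh + sunflower seeds with both tight: 2.202 servings and 0.8555 servings → $4.45.
orange + sunflower seeds with both tight: 3.242 servings and 0.8472 servings → $2.38.
Cheapest feasible corner: $2.06.

$2.06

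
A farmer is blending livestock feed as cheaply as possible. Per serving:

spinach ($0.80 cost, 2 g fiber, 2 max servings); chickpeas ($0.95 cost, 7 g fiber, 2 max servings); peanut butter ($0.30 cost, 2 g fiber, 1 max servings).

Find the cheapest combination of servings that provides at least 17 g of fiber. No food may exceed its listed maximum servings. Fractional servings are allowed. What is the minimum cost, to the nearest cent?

Cost per g of fiber: chickpeas $0.1357, peanut butter $0.1500, spinach $0.4000.
Take 2 servings of chickpeas: +14.0 g fiber for $1.90 (total $1.90, still need 3.0 g).
Take 1 serving of peanut butter: +2.0 g fiber for $0.30 (total $2.20, still need 1.0 g).
Take 0.5 servings of spinach: +1.0 g fiber for $0.40 (total $2.60, still need 0.0 g).
Filling from the cheapest source first is optimal under one linear minimum: $2.60.

$2.60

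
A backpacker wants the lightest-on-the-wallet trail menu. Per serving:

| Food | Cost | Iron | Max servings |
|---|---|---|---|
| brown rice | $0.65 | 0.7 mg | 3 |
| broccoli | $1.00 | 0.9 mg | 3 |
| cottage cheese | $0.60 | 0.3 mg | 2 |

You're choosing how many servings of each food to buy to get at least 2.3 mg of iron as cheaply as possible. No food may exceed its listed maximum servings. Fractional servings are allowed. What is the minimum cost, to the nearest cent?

$2.17

Cost per mg of iron: brown rice $0.9286, broccoli $1.1111, cottage cheese $2.0000.
Take 3 servings of brown rice: +2.1 mg iron for $1.95 (total $1.95, still need 0.2 mg).
Take 0.2222 servings of broccoli: +0.2 mg iron for $0.22 (total $2.17, still need 0.0 mg).
Filling from the cheapest source first is optimal under one linear minimum: $2.17.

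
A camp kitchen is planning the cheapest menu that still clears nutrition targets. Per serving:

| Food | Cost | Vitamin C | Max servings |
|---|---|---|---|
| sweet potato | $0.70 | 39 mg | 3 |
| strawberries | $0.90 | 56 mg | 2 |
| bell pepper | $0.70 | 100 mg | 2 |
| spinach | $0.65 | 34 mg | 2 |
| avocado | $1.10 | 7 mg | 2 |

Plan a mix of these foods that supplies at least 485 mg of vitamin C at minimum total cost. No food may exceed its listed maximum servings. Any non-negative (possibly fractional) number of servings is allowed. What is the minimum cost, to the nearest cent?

Cost per mg of vitamin C: bell pepper $0.0070, strawberries $0.0161, sweet potato $0.0179, spinach $0.0191, avocado $0.1571.
Take 2 servings of bell pepper: +200.0 mg vitamin C for $1.40 (total $1.40, still need 285.0 mg).
Take 2 servings of strawberries: +112.0 mg vitamin C for $1.80 (total $3.20, still need 173.0 mg).
Take 3 servings of sweet potato: +117.0 mg vitamin C for $2.10 (total $5.30, still need 56.0 mg).
Take 1.647 servings of spinach: +56.0 mg vitamin C for $1.07 (total $6.37, still need 0.0 mg).
Filling from the cheapest source first is optimal under one linear minimum: $6.37.

$6.37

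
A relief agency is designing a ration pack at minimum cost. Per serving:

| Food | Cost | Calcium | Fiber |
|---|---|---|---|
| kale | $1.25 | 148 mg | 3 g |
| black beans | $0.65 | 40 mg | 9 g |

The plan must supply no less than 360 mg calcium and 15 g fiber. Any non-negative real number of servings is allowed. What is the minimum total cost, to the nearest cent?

$3.33

The cheapest plan sits at a corner of the feasible region — with two constraints it uses at most two foods.
kale only: max(360/148, 15/3) = 5 servings → $6.25.
black beans only: max(360/40, 15/9) = 9 servings → $5.85.
kale + black beans with both tight: 2.178 servings and 0.9406 servings → $3.33.
So the least-cost plan costs $3.33.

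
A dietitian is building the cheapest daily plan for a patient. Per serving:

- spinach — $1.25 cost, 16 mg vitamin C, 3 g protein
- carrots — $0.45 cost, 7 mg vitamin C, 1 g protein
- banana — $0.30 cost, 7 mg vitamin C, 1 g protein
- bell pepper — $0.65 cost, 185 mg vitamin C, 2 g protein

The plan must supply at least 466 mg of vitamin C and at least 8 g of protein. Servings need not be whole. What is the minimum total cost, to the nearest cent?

Minimising a linear cost over {vitamin C ≥ 466, protein ≥ 8, servings ≥ 0} — the optimum is at a vertex, using one or two foods.
spinach only: max(466/16, 8/3) = 29.12 servings → $36.41.
carrots only: max(466/7, 8/1) = 66.57 servings → $29.96.
banana only: max(466/7, 8/1) = 66.57 servings → $19.97.
bell pepper only: max(466/185, 8/2) = 4 servings → $2.60.
spinach + carrots: the both-tight solution has a negative serving — not a feasible corner.
spinach + banana: intersection lies outside the first quadrant.
spinach + bell pepper with both tight: 1.048 servings and 2.428 servings → $2.89.
carrots + banana (both tight): parallel constraints — no distinct corner.
carrots + bell pepper with both tight: 3.205 servings and 2.398 servings → $3.00.
banana + bell pepper with both tight: 3.205 servings and 2.398 servings → $2.52.
Cheapest feasible corner: $2.52.

$2.52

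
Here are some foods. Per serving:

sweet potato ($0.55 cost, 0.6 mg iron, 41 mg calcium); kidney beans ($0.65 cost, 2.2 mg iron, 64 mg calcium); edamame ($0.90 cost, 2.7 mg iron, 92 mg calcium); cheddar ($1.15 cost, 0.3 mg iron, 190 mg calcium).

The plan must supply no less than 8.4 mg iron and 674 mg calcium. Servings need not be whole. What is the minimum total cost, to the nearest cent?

$5.00

Compare the cost at each extreme point of the feasible region.
sweet potato only: max(8.4/0.6, 674/41) = 16.44 servings → $9.04.
kidney beans only: max(8.4/2.2, 674/64) = 10.53 servings → $6.85.
edamame only: max(8.4/2.7, 674/92) = 7.326 servings → $6.59.
cheddar only: max(8.4/0.3, 674/190) = 28 servings → $32.20.
sweet potato + kidney beans: the both-tight solution has a negative serving — not a feasible corner.
sweet potato + edamame: intersection lies outside the first quadrant.
sweet potato + cheddar with both tight: 13.71 servings and 0.59 servings → $8.22.
kidney beans + edamame with both targets exact would need a negative amount; discard.
kidney beans + cheddar with both tight: 3.495 servings and 2.37 servings → $5.00.
edamame + cheddar with both tight: 2.871 servings and 2.157 servings → $5.06.
Cheapest feasible corner: $5.00.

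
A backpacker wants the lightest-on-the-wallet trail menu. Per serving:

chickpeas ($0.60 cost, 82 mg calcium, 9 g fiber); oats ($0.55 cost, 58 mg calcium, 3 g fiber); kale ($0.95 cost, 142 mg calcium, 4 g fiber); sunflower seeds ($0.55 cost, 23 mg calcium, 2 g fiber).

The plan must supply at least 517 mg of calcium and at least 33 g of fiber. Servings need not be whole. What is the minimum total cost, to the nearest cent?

$3.60

At the optimum either one food covers both requirements or two foods hit both targets exactly; no other combination can be cheaper.
chickpeas only: max(517/82, 33/9) = 6.305 servings → $3.78.
oats only: max(517/58, 33/3) = 11 servings → $6.05.
kale only: max(517/142, 33/4) = 8.25 servings → $7.84.
sunflower seeds only: max(517/23, 33/2) = 22.48 servings → $12.36.
chickpeas + oats with both tight: 1.315 servings and 7.054 servings → $4.67.
chickpeas + kale with both tight: 2.756 servings and 2.049 servings → $3.60.
chickpeas + sunflower seeds with both targets exact would need a negative amount; discard.
oats + kale: the both-tight solution has a negative serving — not a feasible corner.
oats + sunflower seeds with both tight: 5.851 servings and 7.723 servings → $7.47.
kale + sunflower seeds with both tight: 1.432 servings and 13.64 servings → $8.86.
Cheapest feasible corner: $3.60.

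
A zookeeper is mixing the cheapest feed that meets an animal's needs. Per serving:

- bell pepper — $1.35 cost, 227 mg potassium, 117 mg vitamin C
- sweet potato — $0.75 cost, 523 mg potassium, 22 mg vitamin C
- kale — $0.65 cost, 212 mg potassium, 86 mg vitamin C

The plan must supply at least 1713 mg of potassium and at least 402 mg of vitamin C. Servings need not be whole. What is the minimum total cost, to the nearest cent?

$3.94

This is a tiny linear program; its minimum lies at a vertex of the feasible set. List the vertices and price them.
bell pepper only: max(1713/227, 402/117) = 7.546 servings → $10.19.
sweet potato only: max(1713/523, 402/22) = 18.27 servings → $13.70.
kale only: max(1713/212, 402/86) = 8.08 servings → $5.25.
bell pepper + sweet potato with both tight: 3.071 servings and 1.943 servings → $5.60.
bell pepper + kale: the both-tight solution has a negative serving — not a feasible corner.
sweet potato + kale with both tight: 1.54 servings and 4.28 servings → $3.94.
Cheapest feasible corner: $3.94.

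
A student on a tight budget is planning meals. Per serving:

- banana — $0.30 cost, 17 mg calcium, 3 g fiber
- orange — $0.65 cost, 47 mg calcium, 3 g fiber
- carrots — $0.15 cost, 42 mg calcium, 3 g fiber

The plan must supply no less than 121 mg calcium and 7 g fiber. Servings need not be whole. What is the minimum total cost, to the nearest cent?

With two linear requirements the optimum uses one or two foods; enumerate the corners.
banana only: max(121/17, 7/3) = 7.118 servings → $2.14.
orange only: max(121/47, 7/3) = 2.574 servings → $1.67.
carrots only: max(121/42, 7/3) = 2.881 servings → $0.43.
banana + orange: the both-tight solution has a negative serving — not a feasible corner.
banana + carrots: the both-tight solution has a negative serving — not a feasible corner.
orange + carrots: the both-tight solution has a negative serving — not a feasible corner.
Cheapest feasible corner: $0.43.

$0.43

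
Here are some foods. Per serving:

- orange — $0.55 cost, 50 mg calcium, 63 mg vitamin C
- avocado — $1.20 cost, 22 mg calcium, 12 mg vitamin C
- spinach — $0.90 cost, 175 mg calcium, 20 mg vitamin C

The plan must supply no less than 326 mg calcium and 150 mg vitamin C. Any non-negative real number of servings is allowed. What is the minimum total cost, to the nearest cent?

For a min-cost LP with two ≥-constraints, a basic feasible solution has at most two positive variables.
orange only: max(326/50, 150/63) = 6.52 servings → $3.59.
avocado only: max(326/22, 150/12) = 14.82 servings → $17.78.
spinach only: max(326/175, 150/20) = 7.5 servings → $6.75.
orange + avocado with both targets exact would need a negative amount; discard.
orange + spinach with both tight: 1.968 servings and 1.301 servings → $2.25.
avocado + spinach with both tight: 11.89 servings and 0.3687 servings → $14.59.
Cheapest feasible corner: $2.25.

$2.25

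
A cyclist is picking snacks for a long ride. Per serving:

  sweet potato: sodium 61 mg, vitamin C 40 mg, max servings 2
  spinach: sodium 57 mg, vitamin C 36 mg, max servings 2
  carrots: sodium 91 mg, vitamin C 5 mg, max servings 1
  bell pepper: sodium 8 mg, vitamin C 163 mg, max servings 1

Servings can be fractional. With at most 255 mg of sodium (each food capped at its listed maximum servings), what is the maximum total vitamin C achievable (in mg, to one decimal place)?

Vitamin C per mg sodium: bell pepper 20.38, sweet potato 0.6557, spinach 0.6316, carrots 0.05495.
Take 1 serving of bell pepper: uses 8 mg sodium, +163.0 mg vitamin C (running total 163.0 mg).
Take 2 servings of sweet potato: uses 122 mg sodium, +80.0 mg vitamin C (running total 243.0 mg).
Take 2 servings of spinach: uses 114 mg sodium, +72.0 mg vitamin C (running total 315.0 mg).
Take 0.1209 servings of carrots: uses 11 mg sodium, +0.6 mg vitamin C (running total 315.6 mg).
Filling greedily by vitamin C-per-mg sodium is optimal for one linear limit, giving 315.6 mg.

315.6 mg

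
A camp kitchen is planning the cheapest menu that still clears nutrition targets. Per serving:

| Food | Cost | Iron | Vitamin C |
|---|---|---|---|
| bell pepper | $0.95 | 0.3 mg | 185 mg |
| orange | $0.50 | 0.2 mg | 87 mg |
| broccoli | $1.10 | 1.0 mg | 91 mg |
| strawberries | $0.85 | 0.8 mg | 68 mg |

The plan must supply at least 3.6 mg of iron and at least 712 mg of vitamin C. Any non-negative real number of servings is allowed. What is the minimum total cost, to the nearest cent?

With two linear requirements the optimum uses one or two foods; enumerate the corners.
bell pepper only: max(3.6/0.3, 712/185) = 12 servings → $11.40.
orange only: max(3.6/0.2, 712/87) = 18 servings → $9.00.
broccoli only: max(3.6/1.0, 712/91) = 7.824 servings → $8.61.
strawberries only: max(3.6/0.8, 712/68) = 10.47 servings → $8.90.
bell pepper + orange: the both-tight solution has a negative serving — not a feasible corner.
bell pepper + broccoli with both tight: 2.438 servings and 2.869 servings → $5.47.
bell pepper + strawberries with both tight: 2.545 servings and 3.545 servings → $5.43.
orange + broccoli with both tight: 5.587 servings and 2.483 servings → $5.52.
orange + strawberries with both tight: 5.8 servings and 3.05 servings → $5.49.
broccoli + strawberries with both targets exact would need a negative amount; discard.
Cheapest feasible corner: $5.43.

$5.43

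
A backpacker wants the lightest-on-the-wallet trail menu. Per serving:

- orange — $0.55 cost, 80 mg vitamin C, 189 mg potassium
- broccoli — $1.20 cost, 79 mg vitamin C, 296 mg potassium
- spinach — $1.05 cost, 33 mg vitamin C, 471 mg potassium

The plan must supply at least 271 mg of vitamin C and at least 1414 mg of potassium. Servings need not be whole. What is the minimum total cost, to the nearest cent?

orange only: max(271/80, 1414/189) = 7.481 servings → $4.11.
broccoli only: max(271/79, 1414/296) = 4.777 servings → $5.73.
spinach only: max(271/33, 1414/471) = 8.212 servings → $8.62.
orange + broccoli: the both-tight solution has a negative serving — not a feasible corner.
orange + spinach with both tight: 2.575 servings and 1.969 servings → $3.48.
broccoli + spinach with both tight: 2.951 servings and 1.148 servings → $4.75.
Cheapest feasible corner: $3.48.

$3.48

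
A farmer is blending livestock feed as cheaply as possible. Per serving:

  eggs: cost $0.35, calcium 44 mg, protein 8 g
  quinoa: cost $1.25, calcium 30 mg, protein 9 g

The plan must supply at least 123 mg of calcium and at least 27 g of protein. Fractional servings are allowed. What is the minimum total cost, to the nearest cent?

For a min-cost LP with two ≥-constraints, a basic feasible solution has at most two positive variables.
eggs only: max(123/44, 27/8) = 3.375 servings → $1.18.
quinoa only: max(123/30, 27/9) = 4.1 servings → $5.12.
eggs + quinoa with both tight: 1.904 servings and 1.308 servings → $2.30.
So the least-cost plan costs $1.18.

$1.18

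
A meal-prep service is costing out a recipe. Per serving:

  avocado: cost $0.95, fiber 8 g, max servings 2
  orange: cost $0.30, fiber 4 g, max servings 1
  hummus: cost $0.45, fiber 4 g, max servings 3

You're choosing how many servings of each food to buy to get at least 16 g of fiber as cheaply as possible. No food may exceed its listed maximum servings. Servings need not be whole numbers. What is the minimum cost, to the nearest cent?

$1.65

Cost per g of fiber: orange $0.0750, hummus $0.1125, avocado $0.1187.
Take 1 serving of orange: +4.0 g fiber for $0.30 (total $0.30, still need 12.0 g).
Take 3 servings of hummus: +12.0 g fiber for $1.35 (total $1.65, still need 0.0 g).
Filling from the cheapest source first is optimal under one linear minimum: $1.65.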